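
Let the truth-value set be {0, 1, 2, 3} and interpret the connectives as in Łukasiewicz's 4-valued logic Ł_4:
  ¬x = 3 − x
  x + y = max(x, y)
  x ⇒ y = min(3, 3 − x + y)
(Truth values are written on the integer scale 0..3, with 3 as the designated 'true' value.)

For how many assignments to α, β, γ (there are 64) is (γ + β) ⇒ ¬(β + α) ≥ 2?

value 3: 18 assignments (counts)
value 2: 17 assignments (counts)
value 1: 10 assignments
value 0: 19 assignments
So 35 of the 64 assignments meet the threshold.

35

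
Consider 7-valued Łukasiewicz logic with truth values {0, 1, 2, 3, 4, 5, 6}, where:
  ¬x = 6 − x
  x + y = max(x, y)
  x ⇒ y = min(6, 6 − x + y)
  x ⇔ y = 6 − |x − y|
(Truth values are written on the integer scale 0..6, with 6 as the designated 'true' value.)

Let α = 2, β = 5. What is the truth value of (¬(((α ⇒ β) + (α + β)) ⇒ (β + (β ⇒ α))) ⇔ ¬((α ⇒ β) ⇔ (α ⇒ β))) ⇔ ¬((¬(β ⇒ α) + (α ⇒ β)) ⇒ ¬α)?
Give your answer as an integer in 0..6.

α ⇒ β = 2 ⇒ 5 = 6
α + β = 2 + 5 = 5
(α ⇒ β) + (α + β) = 6 + 5 = 6
β ⇒ α = 5 ⇒ 2 = 3
β + (β ⇒ α) = 5 + 3 = 5
((α ⇒ β) + (α + β)) ⇒ (β + (β ⇒ α)) = 6 ⇒ 5 = 5
¬(((α ⇒ β) + (α + β)) ⇒ (β + (β ⇒ α))) = ¬5 = 1
α ⇒ β = 2 ⇒ 5 = 6
α ⇒ β = 2 ⇒ 5 = 6
(α ⇒ β) ⇔ (α ⇒ β) = 6 ⇔ 6 = 6
¬((α ⇒ β) ⇔ (α ⇒ β)) = ¬6 = 0
¬(((α ⇒ β) + (α + β)) ⇒ (β + (β ⇒ α))) ⇔ ¬((α ⇒ β) ⇔ (α ⇒ β)) = 1 ⇔ 0 = 5
β ⇒ α = 5 ⇒ 2 = 3
¬(β ⇒ α) = ¬3 = 3
α ⇒ β = 2 ⇒ 5 = 6
¬(β ⇒ α) + (α ⇒ β) = 3 + 6 = 6
¬α = ¬2 = 4
(¬(β ⇒ α) + (α ⇒ β)) ⇒ ¬α = 6 ⇒ 4 = 4
¬((¬(β ⇒ α) + (α ⇒ β)) ⇒ ¬α) = ¬4 = 2
(¬(((α ⇒ β) + (α + β)) ⇒ (β + (β ⇒ α))) ⇔ ¬((α ⇒ β) ⇔ (α ⇒ β))) ⇔ ¬((¬(β ⇒ α) + (α ⇒ β)) ⇒ ¬α) = 5 ⇔ 2 = 3

3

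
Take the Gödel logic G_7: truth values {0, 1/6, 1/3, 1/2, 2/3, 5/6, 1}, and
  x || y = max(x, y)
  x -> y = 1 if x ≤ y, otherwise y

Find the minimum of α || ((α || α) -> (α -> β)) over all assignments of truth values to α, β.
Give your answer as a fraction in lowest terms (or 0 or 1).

1/6

Take α = 1/6, β = 0:
α || α = 1/6 || 1/6 = 1/6
α -> β = 1/6 -> 0 = 0
(α || α) -> (α -> β) = 1/6 -> 0 = 0
α || ((α || α) -> (α -> β)) = 1/6 || 0 = 1/6
No assignment yields a value below 1/6, so this is the minimum.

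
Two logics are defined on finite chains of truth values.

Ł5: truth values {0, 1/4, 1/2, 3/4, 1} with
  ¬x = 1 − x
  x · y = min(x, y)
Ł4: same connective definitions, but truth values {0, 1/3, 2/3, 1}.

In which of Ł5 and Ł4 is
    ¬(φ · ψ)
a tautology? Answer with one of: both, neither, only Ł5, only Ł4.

In Ł5: at φ = 1/4, ψ = 1/4 the value is 3/4 — not a tautology.
In Ł4: at φ = 1/3, ψ = 1/3 the value is 2/3 — not a tautology.

neither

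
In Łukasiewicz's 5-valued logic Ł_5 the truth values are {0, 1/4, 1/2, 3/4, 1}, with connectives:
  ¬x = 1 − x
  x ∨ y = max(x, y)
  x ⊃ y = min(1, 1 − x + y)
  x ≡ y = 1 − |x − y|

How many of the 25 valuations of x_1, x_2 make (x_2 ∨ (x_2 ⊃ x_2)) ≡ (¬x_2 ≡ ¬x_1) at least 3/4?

13

value 1: 5 assignments (counts)
value 3/4: 8 assignments (counts)
value 1/2: 6 assignments
value 1/4: 4 assignments
value 0: 2 assignments
So 13 of the 25 assignments meet the threshold.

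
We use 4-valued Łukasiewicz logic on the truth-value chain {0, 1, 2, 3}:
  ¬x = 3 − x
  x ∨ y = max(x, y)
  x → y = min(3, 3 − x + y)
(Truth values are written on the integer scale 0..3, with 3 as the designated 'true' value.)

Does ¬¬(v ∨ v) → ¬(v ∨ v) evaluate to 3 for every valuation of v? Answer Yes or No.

No

Counterexample: take v = 2.
v ∨ v = 2 ∨ 2 = 2
¬(v ∨ v) = ¬2 = 1
¬¬(v ∨ v) = ¬1 = 2
¬(v ∨ v) = ¬2 = 1
¬¬(v ∨ v) → ¬(v ∨ v) = 2 → 1 = 2
This gives 2 ≠ 3.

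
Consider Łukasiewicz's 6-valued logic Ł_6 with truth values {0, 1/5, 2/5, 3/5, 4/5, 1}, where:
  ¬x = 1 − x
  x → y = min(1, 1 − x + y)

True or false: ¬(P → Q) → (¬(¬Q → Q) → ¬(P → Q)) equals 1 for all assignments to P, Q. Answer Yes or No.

At P = 4/5, Q = 1, for instance:
P → Q = 4/5 → 1 = 1
¬(P → Q) = ¬1 = 0
¬Q = ¬1 = 0
¬Q → Q = 0 → 1 = 1
¬(¬Q → Q) = ¬1 = 0
¬(¬Q → Q) → ¬(P → Q) = 0 → 0 = 1
¬(P → Q) → (¬(¬Q → Q) → ¬(P → Q)) = 0 → 1 = 1
and checking the remaining 35 assignments likewise gives ≥ 1 in every case.

Yes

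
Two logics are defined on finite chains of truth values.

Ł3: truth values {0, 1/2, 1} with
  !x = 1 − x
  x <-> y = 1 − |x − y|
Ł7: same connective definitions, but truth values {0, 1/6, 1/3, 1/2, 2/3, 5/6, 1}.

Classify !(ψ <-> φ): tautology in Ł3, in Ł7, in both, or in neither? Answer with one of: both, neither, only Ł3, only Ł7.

neither

In Ł3: at φ = 0, ψ = 0 the value is 0 — not a tautology.
In Ł7: at φ = 0, ψ = 0 the value is 0 — not a tautology.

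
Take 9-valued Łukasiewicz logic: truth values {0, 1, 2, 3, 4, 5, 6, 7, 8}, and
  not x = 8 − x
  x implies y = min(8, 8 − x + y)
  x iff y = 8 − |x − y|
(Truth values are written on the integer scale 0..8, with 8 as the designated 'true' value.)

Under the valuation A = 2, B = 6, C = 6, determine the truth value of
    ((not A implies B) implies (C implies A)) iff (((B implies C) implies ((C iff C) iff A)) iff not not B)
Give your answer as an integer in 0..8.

not A = not 2 = 6
not A implies B = 6 implies 6 = 8
C implies A = 6 implies 2 = 4
(not A implies B) implies (C implies A) = 8 implies 4 = 4
B implies C = 6 implies 6 = 8
C iff C = 6 iff 6 = 8
(C iff C) iff A = 8 iff 2 = 2
(B implies C) implies ((C iff C) iff A) = 8 implies 2 = 2
not B = not 6 = 2
not not B = not 2 = 6
((B implies C) implies ((C iff C) iff A)) iff not not B = 2 iff 6 = 4
((not A implies B) implies (C implies A)) iff (((B implies C) implies ((C iff C) iff A)) iff not not B) = 4 iff 4 = 8

8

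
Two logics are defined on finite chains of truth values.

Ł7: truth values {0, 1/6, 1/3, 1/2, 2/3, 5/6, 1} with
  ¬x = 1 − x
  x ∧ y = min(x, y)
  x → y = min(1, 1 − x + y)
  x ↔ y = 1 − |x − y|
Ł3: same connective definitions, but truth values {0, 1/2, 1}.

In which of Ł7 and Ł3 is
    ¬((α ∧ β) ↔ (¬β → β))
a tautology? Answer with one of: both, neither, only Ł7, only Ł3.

neither

In Ł7: at α = 0, β = 0 the value is 0 — not a tautology.
In Ł3: at α = 0, β = 0 the value is 0 — not a tautology.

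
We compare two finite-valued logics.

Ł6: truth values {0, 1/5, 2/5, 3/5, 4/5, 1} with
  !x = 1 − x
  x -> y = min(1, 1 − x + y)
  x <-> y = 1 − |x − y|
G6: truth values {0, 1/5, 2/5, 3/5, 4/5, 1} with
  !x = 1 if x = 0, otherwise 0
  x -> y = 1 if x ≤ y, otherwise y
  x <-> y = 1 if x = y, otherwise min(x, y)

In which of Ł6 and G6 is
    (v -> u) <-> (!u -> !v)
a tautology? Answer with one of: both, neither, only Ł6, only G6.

only Ł6

In Ł6: every assignment gives 1 — tautology.
In G6: at u = 1/5, v = 2/5 the value is 1/5 — not a tautology.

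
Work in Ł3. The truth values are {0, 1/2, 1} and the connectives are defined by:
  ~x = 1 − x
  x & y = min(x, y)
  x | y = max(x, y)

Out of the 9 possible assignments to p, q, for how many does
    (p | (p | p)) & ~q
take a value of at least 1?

1

p = 0, q = 0 ↦ 0  <
p = 0, q = 1/2 ↦ 0  <
p = 0, q = 1 ↦ 0  <
p = 1/2, q = 0 ↦ 1/2  <
p = 1/2, q = 1/2 ↦ 1/2  <
p = 1/2, q = 1 ↦ 0  <
p = 1, q = 0 ↦ 1  ≥
p = 1, q = 1/2 ↦ 1/2  <
p = 1, q = 1 ↦ 0  <
So 1 of the 9 assignments meets the threshold.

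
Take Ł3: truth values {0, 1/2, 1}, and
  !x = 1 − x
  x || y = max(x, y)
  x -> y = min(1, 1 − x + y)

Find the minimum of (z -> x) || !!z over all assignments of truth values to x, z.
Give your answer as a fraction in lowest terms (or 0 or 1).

Take x = 0, z = 1/2:
z -> x = 1/2 -> 0 = 1/2
!z = !1/2 = 1/2
!!z = !1/2 = 1/2
(z -> x) || !!z = 1/2 || 1/2 = 1/2
No assignment yields a value below 1/2, so this is the minimum.

1/2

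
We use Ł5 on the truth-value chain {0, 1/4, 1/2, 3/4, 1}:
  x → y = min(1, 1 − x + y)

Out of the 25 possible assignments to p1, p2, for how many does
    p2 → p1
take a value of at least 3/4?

19

value 1: 15 assignments (counts)
value 3/4: 4 assignments (counts)
value 1/2: 3 assignments
value 1/4: 2 assignments
value 0: 1 assignment
So 19 of the 25 assignments meet the threshold.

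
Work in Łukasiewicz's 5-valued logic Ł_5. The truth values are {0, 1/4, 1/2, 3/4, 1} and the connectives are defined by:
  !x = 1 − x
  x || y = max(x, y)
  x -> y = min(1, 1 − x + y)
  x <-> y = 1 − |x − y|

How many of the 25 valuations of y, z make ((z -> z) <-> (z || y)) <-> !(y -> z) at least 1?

value 1: 5 assignments (counts)
value 3/4: 5 assignments
value 1/2: 5 assignments
value 1/4: 5 assignments
value 0: 5 assignments
So 5 of the 25 assignments meet the threshold.

5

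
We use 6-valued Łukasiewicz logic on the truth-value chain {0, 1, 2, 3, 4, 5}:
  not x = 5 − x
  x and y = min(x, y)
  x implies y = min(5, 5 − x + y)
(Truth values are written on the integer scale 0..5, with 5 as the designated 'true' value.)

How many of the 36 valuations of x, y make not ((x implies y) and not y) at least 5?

value 5: 7 assignments (counts)
value 4: 8 assignments
value 3: 9 assignments
value 2: 7 assignments
value 1: 4 assignments
value 0: 1 assignment
So 7 of the 36 assignments meet the threshold.

7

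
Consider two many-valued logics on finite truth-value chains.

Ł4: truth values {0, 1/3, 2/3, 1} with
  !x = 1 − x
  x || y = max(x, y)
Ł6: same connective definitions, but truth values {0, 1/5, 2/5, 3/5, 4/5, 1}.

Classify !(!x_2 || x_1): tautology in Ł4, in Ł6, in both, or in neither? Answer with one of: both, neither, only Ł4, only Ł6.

In Ł4: at x_1 = 0, x_2 = 0 the value is 0 — not a tautology.
In Ł6: at x_1 = 0, x_2 = 0 the value is 0 — not a tautology.

neither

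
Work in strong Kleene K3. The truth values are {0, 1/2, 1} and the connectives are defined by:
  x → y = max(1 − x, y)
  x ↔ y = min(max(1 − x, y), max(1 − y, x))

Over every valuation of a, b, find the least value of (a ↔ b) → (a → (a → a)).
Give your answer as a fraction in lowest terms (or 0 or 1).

Take a = 1/2, b = 0:
a ↔ b = 1/2 ↔ 0 = 1/2
a → a = 1/2 → 1/2 = 1/2
a → (a → a) = 1/2 → 1/2 = 1/2
(a ↔ b) → (a → (a → a)) = 1/2 → 1/2 = 1/2
No assignment yields a value below 1/2, so this is the minimum.

1/2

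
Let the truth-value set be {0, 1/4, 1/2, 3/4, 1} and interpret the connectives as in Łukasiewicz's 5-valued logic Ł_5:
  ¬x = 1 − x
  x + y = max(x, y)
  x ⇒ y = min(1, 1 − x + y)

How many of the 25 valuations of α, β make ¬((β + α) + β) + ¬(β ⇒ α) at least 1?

value 1: 2 assignments (counts)
value 3/4: 5 assignments
value 1/2: 7 assignments
value 1/4: 6 assignments
value 0: 5 assignments
So 2 of the 25 assignments meet the threshold.

2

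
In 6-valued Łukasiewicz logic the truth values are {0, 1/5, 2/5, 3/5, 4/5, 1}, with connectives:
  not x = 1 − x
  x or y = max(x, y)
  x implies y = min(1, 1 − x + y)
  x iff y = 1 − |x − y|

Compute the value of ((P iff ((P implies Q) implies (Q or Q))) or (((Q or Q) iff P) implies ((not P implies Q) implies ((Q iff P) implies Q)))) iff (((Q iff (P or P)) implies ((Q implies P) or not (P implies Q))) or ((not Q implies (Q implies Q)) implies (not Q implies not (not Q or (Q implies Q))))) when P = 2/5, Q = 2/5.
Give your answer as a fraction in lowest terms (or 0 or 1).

P implies Q = 2/5 implies 2/5 = 1
Q or Q = 2/5 or 2/5 = 2/5
(P implies Q) implies (Q or Q) = 1 implies 2/5 = 2/5
P iff ((P implies Q) implies (Q or Q)) = 2/5 iff 2/5 = 1
Q or Q = 2/5 or 2/5 = 2/5
(Q or Q) iff P = 2/5 iff 2/5 = 1
not P = not 2/5 = 3/5
not P implies Q = 3/5 implies 2/5 = 4/5
Q iff P = 2/5 iff 2/5 = 1
(Q iff P) implies Q = 1 implies 2/5 = 2/5
(not P implies Q) implies ((Q iff P) implies Q) = 4/5 implies 2/5 = 3/5
((Q or Q) iff P) implies ((not P implies Q) implies ((Q iff P) implies Q)) = 1 implies 3/5 = 3/5
(P iff ((P implies Q) implies (Q or Q))) or (((Q or Q) iff P) implies ((not P implies Q) implies ((Q iff P) implies Q))) = 1 or 3/5 = 1
P or P = 2/5 or 2/5 = 2/5
Q iff (P or P) = 2/5 iff 2/5 = 1
Q implies P = 2/5 implies 2/5 = 1
P implies Q = 2/5 implies 2/5 = 1
not (P implies Q) = not 1 = 0
(Q implies P) or not (P implies Q) = 1 or 0 = 1
(Q iff (P or P)) implies ((Q implies P) or not (P implies Q)) = 1 implies 1 = 1
not Q = not 2/5 = 3/5
Q implies Q = 2/5 implies 2/5 = 1
not Q implies (Q implies Q) = 3/5 implies 1 = 1
not Q = not 2/5 = 3/5
not Q = not 2/5 = 3/5
Q implies Q = 2/5 implies 2/5 = 1
not Q or (Q implies Q) = 3/5 or 1 = 1
not (not Q or (Q implies Q)) = not 1 = 0
not Q implies not (not Q or (Q implies Q)) = 3/5 implies 0 = 2/5
(not Q implies (Q implies Q)) implies (not Q implies not (not Q or (Q implies Q))) = 1 implies 2/5 = 2/5
((Q iff (P or P)) implies ((Q implies P) or not (P implies Q))) or ((not Q implies (Q implies Q)) implies (not Q implies not (not Q or (Q implies Q)))) = 1 or 2/5 = 1
((P iff ((P implies Q) implies (Q or Q))) or (((Q or Q) iff P) implies ((not P implies Q) implies ((Q iff P) implies Q)))) iff (((Q iff (P or P)) implies ((Q implies P) or not (P implies Q))) or ((not Q implies (Q implies Q)) implies (not Q implies not (not Q or (Q implies Q))))) = 1 iff 1 = 1

1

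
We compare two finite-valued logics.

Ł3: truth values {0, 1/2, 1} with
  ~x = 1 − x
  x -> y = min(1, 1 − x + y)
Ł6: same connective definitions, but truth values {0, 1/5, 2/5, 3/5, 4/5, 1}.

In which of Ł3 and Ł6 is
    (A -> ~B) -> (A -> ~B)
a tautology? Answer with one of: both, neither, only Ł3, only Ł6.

In Ł3: every assignment gives 1 — tautology.
In Ł6: every assignment gives 1 — tautology.

both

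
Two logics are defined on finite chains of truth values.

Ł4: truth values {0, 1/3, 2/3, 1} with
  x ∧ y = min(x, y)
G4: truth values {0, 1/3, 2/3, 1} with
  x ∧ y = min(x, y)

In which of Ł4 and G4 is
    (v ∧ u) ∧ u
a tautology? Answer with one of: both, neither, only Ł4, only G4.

In Ł4: at u = 0, v = 0 the value is 0 — not a tautology.
In G4: at u = 0, v = 0 the value is 0 — not a tautology.

neither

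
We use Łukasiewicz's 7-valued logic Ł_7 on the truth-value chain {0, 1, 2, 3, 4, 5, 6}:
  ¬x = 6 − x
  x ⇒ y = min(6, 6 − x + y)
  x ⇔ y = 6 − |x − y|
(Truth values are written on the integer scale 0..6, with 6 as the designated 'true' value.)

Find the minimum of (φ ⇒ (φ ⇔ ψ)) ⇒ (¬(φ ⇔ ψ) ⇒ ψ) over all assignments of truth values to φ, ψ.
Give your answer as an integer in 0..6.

Take φ = 3, ψ = 0:
φ ⇔ ψ = 3 ⇔ 0 = 3
φ ⇒ (φ ⇔ ψ) = 3 ⇒ 3 = 6
φ ⇔ ψ = 3 ⇔ 0 = 3
¬(φ ⇔ ψ) = ¬3 = 3
¬(φ ⇔ ψ) ⇒ ψ = 3 ⇒ 0 = 3
(φ ⇒ (φ ⇔ ψ)) ⇒ (¬(φ ⇔ ψ) ⇒ ψ) = 6 ⇒ 3 = 3
No assignment yields a value below 3, so this is the minimum.

3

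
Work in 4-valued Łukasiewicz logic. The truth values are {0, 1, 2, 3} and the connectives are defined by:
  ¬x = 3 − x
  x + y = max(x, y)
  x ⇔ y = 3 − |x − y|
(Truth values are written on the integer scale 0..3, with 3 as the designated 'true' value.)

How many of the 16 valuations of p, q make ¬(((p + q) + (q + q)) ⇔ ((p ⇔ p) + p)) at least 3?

p = 0, q = 0 ↦ 3  ≥
p = 0, q = 1 ↦ 2  <
p = 0, q = 2 ↦ 1  <
p = 0, q = 3 ↦ 0  <
p = 1, q = 0 ↦ 2  <
p = 1, q = 1 ↦ 2  <
p = 1, q = 2 ↦ 1  <
p = 1, q = 3 ↦ 0  <
p = 2, q = 0 ↦ 1  <
p = 2, q = 1 ↦ 1  <
p = 2, q = 2 ↦ 1  <
p = 2, q = 3 ↦ 0  <
p = 3, q = 0 ↦ 0  <
p = 3, q = 1 ↦ 0  <
p = 3, q = 2 ↦ 0  <
p = 3, q = 3 ↦ 0  <
So 1 of the 16 assignments meets the threshold.

1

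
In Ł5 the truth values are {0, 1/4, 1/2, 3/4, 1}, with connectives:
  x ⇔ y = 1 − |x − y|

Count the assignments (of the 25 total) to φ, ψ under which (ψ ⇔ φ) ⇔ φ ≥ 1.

value 1: 7 assignments (counts)
value 3/4: 7 assignments
value 1/2: 6 assignments
value 1/4: 3 assignments
value 0: 2 assignments
So 7 of the 25 assignments meet the threshold.

7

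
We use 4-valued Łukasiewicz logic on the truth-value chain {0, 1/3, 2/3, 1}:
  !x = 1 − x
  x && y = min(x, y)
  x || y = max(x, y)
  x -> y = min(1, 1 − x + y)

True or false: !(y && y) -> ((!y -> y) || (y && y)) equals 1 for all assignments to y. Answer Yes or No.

No

Counterexample: take y = 0.
y && y = 0 && 0 = 0
!(y && y) = !0 = 1
!y = !0 = 1
!y -> y = 1 -> 0 = 0
(!y -> y) || (y && y) = 0 || 0 = 0
!(y && y) -> ((!y -> y) || (y && y)) = 1 -> 0 = 0
This gives 0 ≠ 1.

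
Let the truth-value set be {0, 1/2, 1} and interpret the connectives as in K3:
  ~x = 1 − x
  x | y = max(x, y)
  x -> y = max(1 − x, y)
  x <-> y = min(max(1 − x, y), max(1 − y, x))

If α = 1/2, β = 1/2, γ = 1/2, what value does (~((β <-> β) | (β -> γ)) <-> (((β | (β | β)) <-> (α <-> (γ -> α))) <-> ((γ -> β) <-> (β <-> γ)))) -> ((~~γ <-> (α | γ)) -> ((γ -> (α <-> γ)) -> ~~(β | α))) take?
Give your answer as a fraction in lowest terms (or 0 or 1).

1/2

β <-> β = 1/2 <-> 1/2 = 1/2
β -> γ = 1/2 -> 1/2 = 1/2
(β <-> β) | (β -> γ) = 1/2 | 1/2 = 1/2
~((β <-> β) | (β -> γ)) = ~1/2 = 1/2
β | β = 1/2 | 1/2 = 1/2
β | (β | β) = 1/2 | 1/2 = 1/2
γ -> α = 1/2 -> 1/2 = 1/2
α <-> (γ -> α) = 1/2 <-> 1/2 = 1/2
(β | (β | β)) <-> (α <-> (γ -> α)) = 1/2 <-> 1/2 = 1/2
γ -> β = 1/2 -> 1/2 = 1/2
β <-> γ = 1/2 <-> 1/2 = 1/2
(γ -> β) <-> (β <-> γ) = 1/2 <-> 1/2 = 1/2
((β | (β | β)) <-> (α <-> (γ -> α))) <-> ((γ -> β) <-> (β <-> γ)) = 1/2 <-> 1/2 = 1/2
~((β <-> β) | (β -> γ)) <-> (((β | (β | β)) <-> (α <-> (γ -> α))) <-> ((γ -> β) <-> (β <-> γ))) = 1/2 <-> 1/2 = 1/2
~γ = ~1/2 = 1/2
~~γ = ~1/2 = 1/2
α | γ = 1/2 | 1/2 = 1/2
~~γ <-> (α | γ) = 1/2 <-> 1/2 = 1/2
α <-> γ = 1/2 <-> 1/2 = 1/2
γ -> (α <-> γ) = 1/2 -> 1/2 = 1/2
β | α = 1/2 | 1/2 = 1/2
~(β | α) = ~1/2 = 1/2
~~(β | α) = ~1/2 = 1/2
(γ -> (α <-> γ)) -> ~~(β | α) = 1/2 -> 1/2 = 1/2
(~~γ <-> (α | γ)) -> ((γ -> (α <-> γ)) -> ~~(β | α)) = 1/2 -> 1/2 = 1/2
(~((β <-> β) | (β -> γ)) <-> (((β | (β | β)) <-> (α <-> (γ -> α))) <-> ((γ -> β) <-> (β <-> γ)))) -> ((~~γ <-> (α | γ)) -> ((γ -> (α <-> γ)) -> ~~(β | α))) = 1/2 -> 1/2 = 1/2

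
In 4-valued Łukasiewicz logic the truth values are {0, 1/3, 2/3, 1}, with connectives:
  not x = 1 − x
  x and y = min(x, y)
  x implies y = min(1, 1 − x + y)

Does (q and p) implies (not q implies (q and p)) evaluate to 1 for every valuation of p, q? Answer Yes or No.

Yes

p = 0, q = 0 ↦ 1
p = 0, q = 1/3 ↦ 1
p = 0, q = 2/3 ↦ 1
p = 0, q = 1 ↦ 1
p = 1/3, q = 0 ↦ 1
p = 1/3, q = 1/3 ↦ 1
p = 1/3, q = 2/3 ↦ 1
p = 1/3, q = 1 ↦ 1
p = 2/3, q = 0 ↦ 1
p = 2/3, q = 1/3 ↦ 1
p = 2/3, q = 2/3 ↦ 1
p = 2/3, q = 1 ↦ 1
p = 1, q = 0 ↦ 1
p = 1, q = 1/3 ↦ 1
p = 1, q = 2/3 ↦ 1
p = 1, q = 1 ↦ 1
Every assignment gives a value ≥ 1.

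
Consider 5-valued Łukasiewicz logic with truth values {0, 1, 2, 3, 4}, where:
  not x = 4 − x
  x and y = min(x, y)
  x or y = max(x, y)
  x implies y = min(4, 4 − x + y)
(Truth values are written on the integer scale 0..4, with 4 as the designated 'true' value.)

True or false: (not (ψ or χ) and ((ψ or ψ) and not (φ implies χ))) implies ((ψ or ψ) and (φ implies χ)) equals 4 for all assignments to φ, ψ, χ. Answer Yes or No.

No

Counterexample: take φ = 3, ψ = 2, χ = 0.
ψ or χ = 2 or 0 = 2
not (ψ or χ) = not 2 = 2
ψ or ψ = 2 or 2 = 2
φ implies χ = 3 implies 0 = 1
not (φ implies χ) = not 1 = 3
(ψ or ψ) and not (φ implies χ) = 2 and 3 = 2
not (ψ or χ) and ((ψ or ψ) and not (φ implies χ)) = 2 and 2 = 2
ψ or ψ = 2 or 2 = 2
φ implies χ = 3 implies 0 = 1
(ψ or ψ) and (φ implies χ) = 2 and 1 = 1
(not (ψ or χ) and ((ψ or ψ) and not (φ implies χ))) implies ((ψ or ψ) and (φ implies χ)) = 2 implies 1 = 3
This gives 3 ≠ 4.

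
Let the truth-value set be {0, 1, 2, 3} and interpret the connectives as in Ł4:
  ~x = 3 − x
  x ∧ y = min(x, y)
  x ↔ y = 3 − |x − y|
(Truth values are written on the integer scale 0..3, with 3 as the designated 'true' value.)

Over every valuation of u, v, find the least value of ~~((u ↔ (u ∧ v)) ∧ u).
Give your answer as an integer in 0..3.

0

Take u = 0, v = 0:
u ∧ v = 0 ∧ 0 = 0
u ↔ (u ∧ v) = 0 ↔ 0 = 3
(u ↔ (u ∧ v)) ∧ u = 3 ∧ 0 = 0
~((u ↔ (u ∧ v)) ∧ u) = ~0 = 3
~~((u ↔ (u ∧ v)) ∧ u) = ~3 = 0
No assignment yields a value below 0, so this is the minimum.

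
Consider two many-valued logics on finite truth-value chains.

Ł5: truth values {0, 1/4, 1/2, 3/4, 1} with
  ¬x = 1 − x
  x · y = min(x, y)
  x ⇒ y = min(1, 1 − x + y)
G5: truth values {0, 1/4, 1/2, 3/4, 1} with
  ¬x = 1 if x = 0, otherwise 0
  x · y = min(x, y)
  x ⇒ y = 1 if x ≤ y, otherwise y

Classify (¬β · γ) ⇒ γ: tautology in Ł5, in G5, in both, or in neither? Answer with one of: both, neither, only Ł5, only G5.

both

In Ł5: every assignment gives 1 — tautology.
In G5: every assignment gives 1 — tautology.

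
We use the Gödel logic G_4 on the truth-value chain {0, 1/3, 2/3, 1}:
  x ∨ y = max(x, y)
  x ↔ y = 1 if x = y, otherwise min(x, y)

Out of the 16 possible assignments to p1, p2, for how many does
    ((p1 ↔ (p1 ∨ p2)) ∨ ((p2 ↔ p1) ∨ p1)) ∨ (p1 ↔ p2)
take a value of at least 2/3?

11

p1 = 0, p2 = 0 ↦ 1  ≥
p1 = 0, p2 = 1/3 ↦ 0  <
p1 = 0, p2 = 2/3 ↦ 0  <
p1 = 0, p2 = 1 ↦ 0  <
p1 = 1/3, p2 = 0 ↦ 1  ≥
p1 = 1/3, p2 = 1/3 ↦ 1  ≥
p1 = 1/3, p2 = 2/3 ↦ 1/3  <
p1 = 1/3, p2 = 1 ↦ 1/3  <
p1 = 2/3, p2 = 0 ↦ 1  ≥
p1 = 2/3, p2 = 1/3 ↦ 1  ≥
p1 = 2/3, p2 = 2/3 ↦ 1  ≥
p1 = 2/3, p2 = 1 ↦ 2/3  ≥
p1 = 1, p2 = 0 ↦ 1  ≥
p1 = 1, p2 = 1/3 ↦ 1  ≥
p1 = 1, p2 = 2/3 ↦ 1  ≥
p1 = 1, p2 = 1 ↦ 1  ≥
So 11 of the 16 assignments meet the threshold.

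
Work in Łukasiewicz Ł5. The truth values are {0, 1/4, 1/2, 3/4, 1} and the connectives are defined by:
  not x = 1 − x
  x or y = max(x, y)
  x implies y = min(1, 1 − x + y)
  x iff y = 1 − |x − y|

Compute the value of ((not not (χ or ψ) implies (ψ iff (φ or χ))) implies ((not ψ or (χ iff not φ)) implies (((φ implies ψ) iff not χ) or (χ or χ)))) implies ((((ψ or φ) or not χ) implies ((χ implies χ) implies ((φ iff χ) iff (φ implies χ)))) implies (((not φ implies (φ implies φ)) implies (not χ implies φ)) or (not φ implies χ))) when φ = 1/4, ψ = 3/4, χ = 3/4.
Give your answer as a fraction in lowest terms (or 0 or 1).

χ or ψ = 3/4 or 3/4 = 3/4
not (χ or ψ) = not 3/4 = 1/4
not not (χ or ψ) = not 1/4 = 3/4
φ or χ = 1/4 or 3/4 = 3/4
ψ iff (φ or χ) = 3/4 iff 3/4 = 1
not not (χ or ψ) implies (ψ iff (φ or χ)) = 3/4 implies 1 = 1
not ψ = not 3/4 = 1/4
not φ = not 1/4 = 3/4
χ iff not φ = 3/4 iff 3/4 = 1
not ψ or (χ iff not φ) = 1/4 or 1 = 1
φ implies ψ = 1/4 implies 3/4 = 1
not χ = not 3/4 = 1/4
(φ implies ψ) iff not χ = 1 iff 1/4 = 1/4
χ or χ = 3/4 or 3/4 = 3/4
((φ implies ψ) iff not χ) or (χ or χ) = 1/4 or 3/4 = 3/4
(not ψ or (χ iff not φ)) implies (((φ implies ψ) iff not χ) or (χ or χ)) = 1 implies 3/4 = 3/4
(not not (χ or ψ) implies (ψ iff (φ or χ))) implies ((not ψ or (χ iff not φ)) implies (((φ implies ψ) iff not χ) or (χ or χ))) = 1 implies 3/4 = 3/4
ψ or φ = 3/4 or 1/4 = 3/4
not χ = not 3/4 = 1/4
(ψ or φ) or not χ = 3/4 or 1/4 = 3/4
χ implies χ = 3/4 implies 3/4 = 1
φ iff χ = 1/4 iff 3/4 = 1/2
φ implies χ = 1/4 implies 3/4 = 1
(φ iff χ) iff (φ implies χ) = 1/2 iff 1 = 1/2
(χ implies χ) implies ((φ iff χ) iff (φ implies χ)) = 1 implies 1/2 = 1/2
((ψ or φ) or not χ) implies ((χ implies χ) implies ((φ iff χ) iff (φ implies χ))) = 3/4 implies 1/2 = 3/4
not φ = not 1/4 = 3/4
φ implies φ = 1/4 implies 1/4 = 1
not φ implies (φ implies φ) = 3/4 implies 1 = 1
not χ = not 3/4 = 1/4
not χ implies φ = 1/4 implies 1/4 = 1
(not φ implies (φ implies φ)) implies (not χ implies φ) = 1 implies 1 = 1
not φ = not 1/4 = 3/4
not φ implies χ = 3/4 implies 3/4 = 1
((not φ implies (φ implies φ)) implies (not χ implies φ)) or (not φ implies χ) = 1 or 1 = 1
(((ψ or φ) or not χ) implies ((χ implies χ) implies ((φ iff χ) iff (φ implies χ)))) implies (((not φ implies (φ implies φ)) implies (not χ implies φ)) or (not φ implies χ)) = 3/4 implies 1 = 1
((not not (χ or ψ) implies (ψ iff (φ or χ))) implies ((not ψ or (χ iff not φ)) implies (((φ implies ψ) iff not χ) or (χ or χ)))) implies ((((ψ or φ) or not χ) implies ((χ implies χ) implies ((φ iff χ) iff (φ implies χ)))) implies (((not φ implies (φ implies φ)) implies (not χ implies φ)) or (not φ implies χ))) = 3/4 implies 1 = 1

1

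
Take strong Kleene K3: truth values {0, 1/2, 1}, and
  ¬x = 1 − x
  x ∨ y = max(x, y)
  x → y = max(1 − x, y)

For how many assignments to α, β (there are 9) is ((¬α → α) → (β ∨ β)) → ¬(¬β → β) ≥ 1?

3

α = 0, β = 0 ↦ 1  ≥
α = 0, β = 1/2 ↦ 1/2  <
α = 0, β = 1 ↦ 0  <
α = 1/2, β = 0 ↦ 1  ≥
α = 1/2, β = 1/2 ↦ 1/2  <
α = 1/2, β = 1 ↦ 0  <
α = 1, β = 0 ↦ 1  ≥
α = 1, β = 1/2 ↦ 1/2  <
α = 1, β = 1 ↦ 0  <
So 3 of the 9 assignments meet the threshold.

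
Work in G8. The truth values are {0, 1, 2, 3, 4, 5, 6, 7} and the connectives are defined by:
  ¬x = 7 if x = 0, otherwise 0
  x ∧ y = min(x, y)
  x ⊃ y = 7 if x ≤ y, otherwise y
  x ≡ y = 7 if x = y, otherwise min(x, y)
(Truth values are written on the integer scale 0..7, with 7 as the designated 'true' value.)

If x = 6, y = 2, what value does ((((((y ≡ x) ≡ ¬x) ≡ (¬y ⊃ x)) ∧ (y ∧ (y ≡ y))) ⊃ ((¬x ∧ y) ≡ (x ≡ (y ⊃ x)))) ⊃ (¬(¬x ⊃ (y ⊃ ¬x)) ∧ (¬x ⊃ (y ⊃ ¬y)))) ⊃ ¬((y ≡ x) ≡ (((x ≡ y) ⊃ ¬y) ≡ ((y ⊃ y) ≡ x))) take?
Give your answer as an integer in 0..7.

7

y ≡ x = 2 ≡ 6 = 2
¬x = ¬6 = 0
(y ≡ x) ≡ ¬x = 2 ≡ 0 = 0
¬y = ¬2 = 0
¬y ⊃ x = 0 ⊃ 6 = 7
((y ≡ x) ≡ ¬x) ≡ (¬y ⊃ x) = 0 ≡ 7 = 0
y ≡ y = 2 ≡ 2 = 7
y ∧ (y ≡ y) = 2 ∧ 7 = 2
(((y ≡ x) ≡ ¬x) ≡ (¬y ⊃ x)) ∧ (y ∧ (y ≡ y)) = 0 ∧ 2 = 0
¬x = ¬6 = 0
¬x ∧ y = 0 ∧ 2 = 0
y ⊃ x = 2 ⊃ 6 = 7
x ≡ (y ⊃ x) = 6 ≡ 7 = 6
(¬x ∧ y) ≡ (x ≡ (y ⊃ x)) = 0 ≡ 6 = 0
((((y ≡ x) ≡ ¬x) ≡ (¬y ⊃ x)) ∧ (y ∧ (y ≡ y))) ⊃ ((¬x ∧ y) ≡ (x ≡ (y ⊃ x))) = 0 ⊃ 0 = 7
¬x = ¬6 = 0
¬x = ¬6 = 0
y ⊃ ¬x = 2 ⊃ 0 = 0
¬x ⊃ (y ⊃ ¬x) = 0 ⊃ 0 = 7
¬(¬x ⊃ (y ⊃ ¬x)) = ¬7 = 0
¬x = ¬6 = 0
¬y = ¬2 = 0
y ⊃ ¬y = 2 ⊃ 0 = 0
¬x ⊃ (y ⊃ ¬y) = 0 ⊃ 0 = 7
¬(¬x ⊃ (y ⊃ ¬x)) ∧ (¬x ⊃ (y ⊃ ¬y)) = 0 ∧ 7 = 0
(((((y ≡ x) ≡ ¬x) ≡ (¬y ⊃ x)) ∧ (y ∧ (y ≡ y))) ⊃ ((¬x ∧ y) ≡ (x ≡ (y ⊃ x)))) ⊃ (¬(¬x ⊃ (y ⊃ ¬x)) ∧ (¬x ⊃ (y ⊃ ¬y))) = 7 ⊃ 0 = 0
y ≡ x = 2 ≡ 6 = 2
x ≡ y = 6 ≡ 2 = 2
¬y = ¬2 = 0
(x ≡ y) ⊃ ¬y = 2 ⊃ 0 = 0
y ⊃ y = 2 ⊃ 2 = 7
(y ⊃ y) ≡ x = 7 ≡ 6 = 6
((x ≡ y) ⊃ ¬y) ≡ ((y ⊃ y) ≡ x) = 0 ≡ 6 = 0
(y ≡ x) ≡ (((x ≡ y) ⊃ ¬y) ≡ ((y ⊃ y) ≡ x)) = 2 ≡ 0 = 0
¬((y ≡ x) ≡ (((x ≡ y) ⊃ ¬y) ≡ ((y ⊃ y) ≡ x))) = ¬0 = 7
((((((y ≡ x) ≡ ¬x) ≡ (¬y ⊃ x)) ∧ (y ∧ (y ≡ y))) ⊃ ((¬x ∧ y) ≡ (x ≡ (y ⊃ x)))) ⊃ (¬(¬x ⊃ (y ⊃ ¬x)) ∧ (¬x ⊃ (y ⊃ ¬y)))) ⊃ ¬((y ≡ x) ≡ (((x ≡ y) ⊃ ¬y) ≡ ((y ⊃ y) ≡ x))) = 0 ⊃ 7 = 7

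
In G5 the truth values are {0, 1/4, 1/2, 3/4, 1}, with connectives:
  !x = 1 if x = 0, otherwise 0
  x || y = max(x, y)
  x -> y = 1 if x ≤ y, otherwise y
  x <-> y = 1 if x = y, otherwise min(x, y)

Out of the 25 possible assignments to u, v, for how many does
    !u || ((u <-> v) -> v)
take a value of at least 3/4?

23

value 1: 22 assignments (counts)
value 3/4: 1 assignment (counts)
value 1/2: 1 assignment
value 1/4: 1 assignment
So 23 of the 25 assignments meet the threshold.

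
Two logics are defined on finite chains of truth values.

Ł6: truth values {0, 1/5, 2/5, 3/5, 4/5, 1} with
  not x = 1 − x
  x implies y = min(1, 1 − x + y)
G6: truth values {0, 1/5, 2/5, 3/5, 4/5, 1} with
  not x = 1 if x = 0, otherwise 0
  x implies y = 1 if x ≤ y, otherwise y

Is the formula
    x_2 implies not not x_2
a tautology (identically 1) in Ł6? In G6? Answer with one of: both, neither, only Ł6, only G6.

both

In Ł6: every assignment gives 1 — tautology.
In G6: every assignment gives 1 — tautology.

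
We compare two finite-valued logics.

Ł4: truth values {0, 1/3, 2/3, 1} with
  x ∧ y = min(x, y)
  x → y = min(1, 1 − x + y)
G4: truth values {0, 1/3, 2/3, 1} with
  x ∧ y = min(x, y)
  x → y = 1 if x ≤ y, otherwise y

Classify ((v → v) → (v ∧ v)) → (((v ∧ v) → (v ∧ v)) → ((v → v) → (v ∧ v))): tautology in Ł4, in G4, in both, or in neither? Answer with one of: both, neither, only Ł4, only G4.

In Ł4: every assignment gives 1 — tautology.
In G4: every assignment gives 1 — tautology.

both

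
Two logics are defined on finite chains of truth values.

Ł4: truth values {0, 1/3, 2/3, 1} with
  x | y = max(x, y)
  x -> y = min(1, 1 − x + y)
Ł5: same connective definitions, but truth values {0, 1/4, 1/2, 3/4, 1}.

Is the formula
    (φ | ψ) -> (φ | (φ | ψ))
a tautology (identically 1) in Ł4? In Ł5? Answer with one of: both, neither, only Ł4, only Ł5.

both

In Ł4: every assignment gives 1 — tautology.
In Ł5: every assignment gives 1 — tautology.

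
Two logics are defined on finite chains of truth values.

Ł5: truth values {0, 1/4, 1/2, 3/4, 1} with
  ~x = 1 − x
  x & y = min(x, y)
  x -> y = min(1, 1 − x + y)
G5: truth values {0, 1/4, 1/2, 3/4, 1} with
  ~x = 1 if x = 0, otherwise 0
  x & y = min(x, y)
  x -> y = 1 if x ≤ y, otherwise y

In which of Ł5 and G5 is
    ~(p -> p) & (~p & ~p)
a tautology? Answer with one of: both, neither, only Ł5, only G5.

neither

In Ł5: at p = 0 the value is 0 — not a tautology.
In G5: at p = 0 the value is 0 — not a tautology.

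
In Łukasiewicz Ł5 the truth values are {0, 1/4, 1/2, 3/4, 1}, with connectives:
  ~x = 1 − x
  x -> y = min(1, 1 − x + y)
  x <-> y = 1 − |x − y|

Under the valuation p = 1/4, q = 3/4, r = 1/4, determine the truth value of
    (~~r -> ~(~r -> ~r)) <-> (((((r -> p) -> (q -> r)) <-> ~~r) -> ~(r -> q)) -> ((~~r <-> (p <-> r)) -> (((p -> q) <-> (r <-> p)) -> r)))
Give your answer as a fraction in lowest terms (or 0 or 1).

3/4

~r = ~1/4 = 3/4
~~r = ~3/4 = 1/4
~r = ~1/4 = 3/4
~r = ~1/4 = 3/4
~r -> ~r = 3/4 -> 3/4 = 1
~(~r -> ~r) = ~1 = 0
~~r -> ~(~r -> ~r) = 1/4 -> 0 = 3/4
r -> p = 1/4 -> 1/4 = 1
q -> r = 3/4 -> 1/4 = 1/2
(r -> p) -> (q -> r) = 1 -> 1/2 = 1/2
~r = ~1/4 = 3/4
~~r = ~3/4 = 1/4
((r -> p) -> (q -> r)) <-> ~~r = 1/2 <-> 1/4 = 3/4
r -> q = 1/4 -> 3/4 = 1
~(r -> q) = ~1 = 0
(((r -> p) -> (q -> r)) <-> ~~r) -> ~(r -> q) = 3/4 -> 0 = 1/4
~r = ~1/4 = 3/4
~~r = ~3/4 = 1/4
p <-> r = 1/4 <-> 1/4 = 1
~~r <-> (p <-> r) = 1/4 <-> 1 = 1/4
p -> q = 1/4 -> 3/4 = 1
r <-> p = 1/4 <-> 1/4 = 1
(p -> q) <-> (r <-> p) = 1 <-> 1 = 1
((p -> q) <-> (r <-> p)) -> r = 1 -> 1/4 = 1/4
(~~r <-> (p <-> r)) -> (((p -> q) <-> (r <-> p)) -> r) = 1/4 -> 1/4 = 1
((((r -> p) -> (q -> r)) <-> ~~r) -> ~(r -> q)) -> ((~~r <-> (p <-> r)) -> (((p -> q) <-> (r <-> p)) -> r)) = 1/4 -> 1 = 1
(~~r -> ~(~r -> ~r)) <-> (((((r -> p) -> (q -> r)) <-> ~~r) -> ~(r -> q)) -> ((~~r <-> (p <-> r)) -> (((p -> q) <-> (r <-> p)) -> r))) = 3/4 <-> 1 = 3/4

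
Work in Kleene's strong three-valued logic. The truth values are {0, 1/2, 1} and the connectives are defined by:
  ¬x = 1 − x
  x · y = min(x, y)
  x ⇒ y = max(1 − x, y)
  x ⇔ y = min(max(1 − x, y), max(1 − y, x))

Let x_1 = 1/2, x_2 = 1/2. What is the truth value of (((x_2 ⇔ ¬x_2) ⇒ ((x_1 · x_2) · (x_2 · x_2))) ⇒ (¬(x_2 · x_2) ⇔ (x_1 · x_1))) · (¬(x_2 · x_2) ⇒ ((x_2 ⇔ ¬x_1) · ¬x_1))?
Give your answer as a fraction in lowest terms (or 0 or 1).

1/2

¬x_2 = ¬1/2 = 1/2
x_2 ⇔ ¬x_2 = 1/2 ⇔ 1/2 = 1/2
x_1 · x_2 = 1/2 · 1/2 = 1/2
x_2 · x_2 = 1/2 · 1/2 = 1/2
(x_1 · x_2) · (x_2 · x_2) = 1/2 · 1/2 = 1/2
(x_2 ⇔ ¬x_2) ⇒ ((x_1 · x_2) · (x_2 · x_2)) = 1/2 ⇒ 1/2 = 1/2
x_2 · x_2 = 1/2 · 1/2 = 1/2
¬(x_2 · x_2) = ¬1/2 = 1/2
x_1 · x_1 = 1/2 · 1/2 = 1/2
¬(x_2 · x_2) ⇔ (x_1 · x_1) = 1/2 ⇔ 1/2 = 1/2
((x_2 ⇔ ¬x_2) ⇒ ((x_1 · x_2) · (x_2 · x_2))) ⇒ (¬(x_2 · x_2) ⇔ (x_1 · x_1)) = 1/2 ⇒ 1/2 = 1/2
x_2 · x_2 = 1/2 · 1/2 = 1/2
¬(x_2 · x_2) = ¬1/2 = 1/2
¬x_1 = ¬1/2 = 1/2
x_2 ⇔ ¬x_1 = 1/2 ⇔ 1/2 = 1/2
¬x_1 = ¬1/2 = 1/2
(x_2 ⇔ ¬x_1) · ¬x_1 = 1/2 · 1/2 = 1/2
¬(x_2 · x_2) ⇒ ((x_2 ⇔ ¬x_1) · ¬x_1) = 1/2 ⇒ 1/2 = 1/2
(((x_2 ⇔ ¬x_2) ⇒ ((x_1 · x_2) · (x_2 · x_2))) ⇒ (¬(x_2 · x_2) ⇔ (x_1 · x_1))) · (¬(x_2 · x_2) ⇒ ((x_2 ⇔ ¬x_1) · ¬x_1)) = 1/2 · 1/2 = 1/2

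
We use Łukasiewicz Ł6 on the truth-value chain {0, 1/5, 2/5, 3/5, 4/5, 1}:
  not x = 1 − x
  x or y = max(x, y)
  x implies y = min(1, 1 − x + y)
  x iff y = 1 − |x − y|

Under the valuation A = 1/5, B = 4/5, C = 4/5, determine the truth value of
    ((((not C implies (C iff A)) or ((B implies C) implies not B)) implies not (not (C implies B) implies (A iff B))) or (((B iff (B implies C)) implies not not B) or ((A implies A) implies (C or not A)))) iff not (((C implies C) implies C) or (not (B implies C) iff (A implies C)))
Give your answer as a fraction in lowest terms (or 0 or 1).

not C = not 4/5 = 1/5
C iff A = 4/5 iff 1/5 = 2/5
not C implies (C iff A) = 1/5 implies 2/5 = 1
B implies C = 4/5 implies 4/5 = 1
not B = not 4/5 = 1/5
(B implies C) implies not B = 1 implies 1/5 = 1/5
(not C implies (C iff A)) or ((B implies C) implies not B) = 1 or 1/5 = 1
C implies B = 4/5 implies 4/5 = 1
not (C implies B) = not 1 = 0
A iff B = 1/5 iff 4/5 = 2/5
not (C implies B) implies (A iff B) = 0 implies 2/5 = 1
not (not (C implies B) implies (A iff B)) = not 1 = 0
((not C implies (C iff A)) or ((B implies C) implies not B)) implies not (not (C implies B) implies (A iff B)) = 1 implies 0 = 0
B implies C = 4/5 implies 4/5 = 1
B iff (B implies C) = 4/5 iff 1 = 4/5
not B = not 4/5 = 1/5
not not B = not 1/5 = 4/5
(B iff (B implies C)) implies not not B = 4/5 implies 4/5 = 1
A implies A = 1/5 implies 1/5 = 1
not A = not 1/5 = 4/5
C or not A = 4/5 or 4/5 = 4/5
(A implies A) implies (C or not A) = 1 implies 4/5 = 4/5
((B iff (B implies C)) implies not not B) or ((A implies A) implies (C or not A)) = 1 or 4/5 = 1
(((not C implies (C iff A)) or ((B implies C) implies not B)) implies not (not (C implies B) implies (A iff B))) or (((B iff (B implies C)) implies not not B) or ((A implies A) implies (C or not A))) = 0 or 1 = 1
C implies C = 4/5 implies 4/5 = 1
(C implies C) implies C = 1 implies 4/5 = 4/5
B implies C = 4/5 implies 4/5 = 1
not (B implies C) = not 1 = 0
A implies C = 1/5 implies 4/5 = 1
not (B implies C) iff (A implies C) = 0 iff 1 = 0
((C implies C) implies C) or (not (B implies C) iff (A implies C)) = 4/5 or 0 = 4/5
not (((C implies C) implies C) or (not (B implies C) iff (A implies C))) = not 4/5 = 1/5
((((not C implies (C iff A)) or ((B implies C) implies not B)) implies not (not (C implies B) implies (A iff B))) or (((B iff (B implies C)) implies not not B) or ((A implies A) implies (C or not A)))) iff not (((C implies C) implies C) or (not (B implies C) iff (A implies C))) = 1 iff 1/5 = 1/5

1/5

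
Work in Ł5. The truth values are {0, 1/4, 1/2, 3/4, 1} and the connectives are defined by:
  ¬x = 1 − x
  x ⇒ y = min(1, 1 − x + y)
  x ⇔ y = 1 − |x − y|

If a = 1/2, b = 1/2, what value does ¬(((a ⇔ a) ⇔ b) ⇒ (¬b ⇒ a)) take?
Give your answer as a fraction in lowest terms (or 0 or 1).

a ⇔ a = 1/2 ⇔ 1/2 = 1
(a ⇔ a) ⇔ b = 1 ⇔ 1/2 = 1/2
¬b = ¬1/2 = 1/2
¬b ⇒ a = 1/2 ⇒ 1/2 = 1
((a ⇔ a) ⇔ b) ⇒ (¬b ⇒ a) = 1/2 ⇒ 1 = 1
¬(((a ⇔ a) ⇔ b) ⇒ (¬b ⇒ a)) = ¬1 = 0

0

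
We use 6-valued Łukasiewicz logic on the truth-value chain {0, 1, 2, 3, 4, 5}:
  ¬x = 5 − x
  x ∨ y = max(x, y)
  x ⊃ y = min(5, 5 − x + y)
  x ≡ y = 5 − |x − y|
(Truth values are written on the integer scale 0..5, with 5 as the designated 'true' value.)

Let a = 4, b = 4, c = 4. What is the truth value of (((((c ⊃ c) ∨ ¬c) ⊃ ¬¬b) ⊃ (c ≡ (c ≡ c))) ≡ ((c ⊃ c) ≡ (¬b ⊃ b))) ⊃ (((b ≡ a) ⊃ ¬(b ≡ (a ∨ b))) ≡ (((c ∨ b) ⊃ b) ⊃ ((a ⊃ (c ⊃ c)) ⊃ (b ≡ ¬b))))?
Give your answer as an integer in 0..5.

3

c ⊃ c = 4 ⊃ 4 = 5
¬c = ¬4 = 1
(c ⊃ c) ∨ ¬c = 5 ∨ 1 = 5
¬b = ¬4 = 1
¬¬b = ¬1 = 4
((c ⊃ c) ∨ ¬c) ⊃ ¬¬b = 5 ⊃ 4 = 4
c ≡ c = 4 ≡ 4 = 5
c ≡ (c ≡ c) = 4 ≡ 5 = 4
(((c ⊃ c) ∨ ¬c) ⊃ ¬¬b) ⊃ (c ≡ (c ≡ c)) = 4 ⊃ 4 = 5
c ⊃ c = 4 ⊃ 4 = 5
¬b = ¬4 = 1
¬b ⊃ b = 1 ⊃ 4 = 5
(c ⊃ c) ≡ (¬b ⊃ b) = 5 ≡ 5 = 5
((((c ⊃ c) ∨ ¬c) ⊃ ¬¬b) ⊃ (c ≡ (c ≡ c))) ≡ ((c ⊃ c) ≡ (¬b ⊃ b)) = 5 ≡ 5 = 5
b ≡ a = 4 ≡ 4 = 5
a ∨ b = 4 ∨ 4 = 4
b ≡ (a ∨ b) = 4 ≡ 4 = 5
¬(b ≡ (a ∨ b)) = ¬5 = 0
(b ≡ a) ⊃ ¬(b ≡ (a ∨ b)) = 5 ⊃ 0 = 0
c ∨ b = 4 ∨ 4 = 4
(c ∨ b) ⊃ b = 4 ⊃ 4 = 5
c ⊃ c = 4 ⊃ 4 = 5
a ⊃ (c ⊃ c) = 4 ⊃ 5 = 5
¬b = ¬4 = 1
b ≡ ¬b = 4 ≡ 1 = 2
(a ⊃ (c ⊃ c)) ⊃ (b ≡ ¬b) = 5 ⊃ 2 = 2
((c ∨ b) ⊃ b) ⊃ ((a ⊃ (c ⊃ c)) ⊃ (b ≡ ¬b)) = 5 ⊃ 2 = 2
((b ≡ a) ⊃ ¬(b ≡ (a ∨ b))) ≡ (((c ∨ b) ⊃ b) ⊃ ((a ⊃ (c ⊃ c)) ⊃ (b ≡ ¬b))) = 0 ≡ 2 = 3
(((((c ⊃ c) ∨ ¬c) ⊃ ¬¬b) ⊃ (c ≡ (c ≡ c))) ≡ ((c ⊃ c) ≡ (¬b ⊃ b))) ⊃ (((b ≡ a) ⊃ ¬(b ≡ (a ∨ b))) ≡ (((c ∨ b) ⊃ b) ⊃ ((a ⊃ (c ⊃ c)) ⊃ (b ≡ ¬b)))) = 5 ⊃ 3 = 3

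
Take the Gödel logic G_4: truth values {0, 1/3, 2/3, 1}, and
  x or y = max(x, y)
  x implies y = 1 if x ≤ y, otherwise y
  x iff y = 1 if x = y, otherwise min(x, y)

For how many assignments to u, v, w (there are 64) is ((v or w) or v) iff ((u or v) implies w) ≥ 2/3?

39

value 1: 26 assignments (counts)
value 2/3: 13 assignments (counts)
value 1/3: 12 assignments
value 0: 13 assignments
So 39 of the 64 assignments meet the threshold.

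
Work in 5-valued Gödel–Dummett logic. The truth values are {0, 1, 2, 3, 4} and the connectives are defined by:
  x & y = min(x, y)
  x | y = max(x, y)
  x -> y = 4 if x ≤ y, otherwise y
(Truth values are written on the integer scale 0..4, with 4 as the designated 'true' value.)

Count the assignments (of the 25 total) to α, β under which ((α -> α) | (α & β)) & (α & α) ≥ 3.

10

value 4: 5 assignments (counts)
value 3: 5 assignments (counts)
value 2: 5 assignments
value 1: 5 assignments
value 0: 5 assignments
So 10 of the 25 assignments meet the threshold.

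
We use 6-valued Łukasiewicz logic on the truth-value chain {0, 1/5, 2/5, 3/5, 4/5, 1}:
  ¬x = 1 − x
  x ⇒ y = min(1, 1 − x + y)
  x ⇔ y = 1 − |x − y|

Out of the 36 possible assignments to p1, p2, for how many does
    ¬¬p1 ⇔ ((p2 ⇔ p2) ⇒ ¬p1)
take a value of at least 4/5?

12

value 4/5: 12 assignments (counts)
value 2/5: 12 assignments
value 0: 12 assignments
So 12 of the 36 assignments meet the threshold.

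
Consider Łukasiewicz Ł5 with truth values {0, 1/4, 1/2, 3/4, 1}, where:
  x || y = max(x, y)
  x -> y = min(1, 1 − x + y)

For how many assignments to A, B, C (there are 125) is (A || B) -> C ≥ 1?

55

value 1: 55 assignments (counts)
value 3/4: 24 assignments
value 1/2: 21 assignments
value 1/4: 16 assignments
value 0: 9 assignments
So 55 of the 125 assignments meet the threshold.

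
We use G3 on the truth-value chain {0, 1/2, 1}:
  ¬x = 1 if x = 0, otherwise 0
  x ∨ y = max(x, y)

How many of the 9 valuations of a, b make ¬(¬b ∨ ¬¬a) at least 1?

2

a = 0, b = 0 ↦ 0  <
a = 0, b = 1/2 ↦ 1  ≥
a = 0, b = 1 ↦ 1  ≥
a = 1/2, b = 0 ↦ 0  <
a = 1/2, b = 1/2 ↦ 0  <
a = 1/2, b = 1 ↦ 0  <
a = 1, b = 0 ↦ 0  <
a = 1, b = 1/2 ↦ 0  <
a = 1, b = 1 ↦ 0  <
So 2 of the 9 assignments meet the threshold.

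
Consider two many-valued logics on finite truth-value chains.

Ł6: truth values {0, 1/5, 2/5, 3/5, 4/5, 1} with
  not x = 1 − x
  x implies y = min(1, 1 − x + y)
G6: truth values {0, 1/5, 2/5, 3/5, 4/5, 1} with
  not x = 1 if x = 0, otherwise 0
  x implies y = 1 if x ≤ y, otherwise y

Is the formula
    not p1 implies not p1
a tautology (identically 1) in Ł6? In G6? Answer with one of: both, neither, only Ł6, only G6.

In Ł6: every assignment gives 1 — tautology.
In G6: every assignment gives 1 — tautology.

both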